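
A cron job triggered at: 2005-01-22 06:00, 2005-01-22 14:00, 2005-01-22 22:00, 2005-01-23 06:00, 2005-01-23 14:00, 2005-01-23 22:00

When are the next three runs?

2005-01-24 06:00, 2005-01-24 14:00, 2005-01-24 22:00

The interval is a steady 8 hours (8, 8, 8, 8, 8).
2005-01-23 22:00 + 8 h = 2005-01-24 06:00.
2005-01-24 06:00 + 8 h = 2005-01-24 14:00.
2005-01-24 14:00 + 8 h = 2005-01-24 22:00.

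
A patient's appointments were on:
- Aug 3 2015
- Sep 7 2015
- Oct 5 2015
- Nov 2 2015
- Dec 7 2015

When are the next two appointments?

All dates are Mondays, 35, 28, 28, 35 days apart.
Specifically, the 1st Monday of each month.
January 2016 — 1st Monday is Jan 4 2016.
February 2016 — 1st Monday is Feb 1 2016.

Jan 4 2016, Feb 1 2016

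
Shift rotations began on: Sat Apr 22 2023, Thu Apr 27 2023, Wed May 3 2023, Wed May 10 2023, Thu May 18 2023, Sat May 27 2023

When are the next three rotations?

Gaps: 5, 6, 7, 8, 9 days — each gap is 1 larger than the previous one.
Next gap: 10 days. Sat May 27 2023 + 10 days = Tue Jun 6 2023.
Next gap: 11 days. Tue Jun 6 2023 + 11 days = Sat Jun 17 2023.
Next gap: 12 days. Sat Jun 17 2023 + 12 days = Thu Jun 29 2023.

Tue Jun 6 2023, Sat Jun 17 2023, Thu Jun 29 2023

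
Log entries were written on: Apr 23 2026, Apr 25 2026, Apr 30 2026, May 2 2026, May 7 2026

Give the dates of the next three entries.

The gap pattern 2, 5, 2, 5 repeats every 2 events.
These are the Thursdays and Saturdays of each week.
Next Saturday: May 9 2026.
Next Thursday: May 14 2026.
Next Saturday: May 16 2026.

May 9 2026, May 14 2026, May 16 2026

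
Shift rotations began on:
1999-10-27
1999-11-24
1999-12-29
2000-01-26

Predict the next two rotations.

2000-02-23, 2000-03-29

Every date is a Wednesday; gaps 28, 35, 28 days.
Each is the last Wednesday of its month (at least one falls on the 29th or later, ruling out '4th Wednesday').
Last Wednesday of February 2000: 2000-02-23.
Last Wednesday of March 2000: 2000-03-29.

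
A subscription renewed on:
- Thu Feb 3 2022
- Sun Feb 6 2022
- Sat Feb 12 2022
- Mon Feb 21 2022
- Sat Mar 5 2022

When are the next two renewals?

Gaps: 3, 6, 9, 12 days — each gap is 3 larger than the previous one.
Next gap: 15 days. Sat Mar 5 2022 + 15 days = Sun Mar 20 2022.
Next gap: 18 days. Sun Mar 20 2022 + 18 days = Thu Apr 7 2022.

Sun Mar 20 2022, Thu Apr 7 2022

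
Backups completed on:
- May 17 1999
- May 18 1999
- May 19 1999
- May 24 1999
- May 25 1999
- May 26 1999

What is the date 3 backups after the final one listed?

Every event lands on a Monday or Tuesday or Wednesday (gaps cycle 1, 1, 5, 1, 1).
So the schedule is: every Monday, Tuesday and Wednesday.
The following Monday is May 31 1999.
Next Tuesday: Jun 1 1999.
Next Wednesday: Jun 2 1999.

Jun 2 1999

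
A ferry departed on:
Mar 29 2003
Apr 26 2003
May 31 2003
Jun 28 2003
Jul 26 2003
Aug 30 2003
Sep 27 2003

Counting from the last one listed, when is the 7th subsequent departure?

Apr 24 2004

Every date is a Saturday; gaps 28, 35, 28, 28, 35, 28 days.
Each is the last Saturday of its month (at least one falls on the 29th or later, ruling out '4th Saturday').
October 2003 ends with Saturday Oct 25 2003.
Last Saturday of November 2003: Nov 29 2003.
December 2003 ends with Saturday Dec 27 2003.
January 2004 ends with Saturday Jan 31 2004.
February 2004 ends with Saturday Feb 28 2004.
Last Saturday of March 2004: Mar 27 2004.
Last Saturday of April 2004: Apr 24 2004.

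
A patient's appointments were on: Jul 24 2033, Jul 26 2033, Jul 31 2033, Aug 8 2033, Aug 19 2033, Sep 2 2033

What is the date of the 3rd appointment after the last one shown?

The spacing grows by 3 each time: 2, 5, 8, 11, 14 days.
Next gap: 17 days. Sep 2 2033 + 17 days = Sep 19 2033.
Next gap: 20 days. Sep 19 2033 + 20 days = Oct 9 2033.
Next gap: 23 days. Oct 9 2033 + 23 days = Nov 1 2033.

Nov 1 2033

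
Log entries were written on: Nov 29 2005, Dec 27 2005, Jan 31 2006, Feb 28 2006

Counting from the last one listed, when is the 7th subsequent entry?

These are Tuesdays with 28, 35, 28-day gaps.
Each is the final Tuesday of its month — Nov 29 2005 is past the 28th, so '4th Tuesday' doesn't fit.
March 2006 ends with Tuesday Mar 28 2006.
Last Tuesday of April 2006: Apr 25 2006.
May 2006 ends with Tuesday May 30 2006.
Last Tuesday of June 2006: Jun 27 2006.
Last Tuesday of July 2006: Jul 25 2006.
Last Tuesday of August 2006: Aug 29 2006.
September 2006 ends with Tuesday Sep 26 2006.

Sep 26 2006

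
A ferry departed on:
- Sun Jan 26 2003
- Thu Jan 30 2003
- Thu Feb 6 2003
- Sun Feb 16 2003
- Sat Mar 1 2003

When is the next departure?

Mon Mar 17 2003

Gaps: 4, 7, 10, 13 days — each gap is 3 larger than the previous one.
Next gap: 16 days. Sat Mar 1 2003 + 16 days = Mon Mar 17 2003.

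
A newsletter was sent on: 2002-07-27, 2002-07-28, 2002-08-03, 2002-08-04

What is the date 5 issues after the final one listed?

2002-08-24

Gaps: 1, 6, 1 days — not constant, but cyclic with period 2.
The events fall on every Saturday and Sunday.
Next Saturday: 2002-08-10.
The following Sunday is 2002-08-11.
The following Saturday is 2002-08-17.
The following Sunday is 2002-08-18.
Next Saturday: 2002-08-24.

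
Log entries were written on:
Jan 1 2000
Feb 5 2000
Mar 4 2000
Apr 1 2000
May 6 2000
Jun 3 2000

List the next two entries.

Jul 1 2000, Aug 5 2000

All dates are Saturdays, 35, 28, 28, 35, 28 days apart.
Specifically, the 1st Saturday of each month.
July 2000 — 1st Saturday is Jul 1 2000.
1st Saturday of August 2000: Aug 5 2000.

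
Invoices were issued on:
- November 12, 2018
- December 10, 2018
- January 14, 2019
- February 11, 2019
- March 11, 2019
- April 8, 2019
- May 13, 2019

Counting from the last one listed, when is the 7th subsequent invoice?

These are Mondays at 28- or 35-day spacing (28, 35, 28, 28, 28, 35).
The pattern: 2nd Monday of the month.
2nd Monday of June 2019: June 10, 2019.
July 2019 — 2nd Monday is July 8, 2019.
August 2019 — 2nd Monday is August 12, 2019.
2nd Monday of September 2019: September 9, 2019.
October 2019 — 2nd Monday is October 14, 2019.
November 2019 — 2nd Monday is November 11, 2019.
2nd Monday of December 2019: December 9, 2019.

December 9, 2019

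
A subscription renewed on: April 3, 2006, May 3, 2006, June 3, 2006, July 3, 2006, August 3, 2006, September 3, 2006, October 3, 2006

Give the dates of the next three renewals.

November 3, 2006; December 3, 2006; January 3, 2007

Gaps: 30, 31, 30, 31, 31, 30 days — not constant. Every event is on the 3rd of the month.
Pattern: the 3rd of each month.
Next: November 2006 → November 3, 2006.
Next: December 2006 → December 3, 2006.
Next: January 2007 → January 3, 2007.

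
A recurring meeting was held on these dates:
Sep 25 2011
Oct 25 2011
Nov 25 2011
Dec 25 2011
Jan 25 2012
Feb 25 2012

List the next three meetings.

Gaps: 30, 31, 30, 31, 31 days — not constant. Every event is on the 25th of the month.
Pattern: the 25th of each month.
Next: March 2012 → Mar 25 2012.
Next: April 2012 → Apr 25 2012.
Next: May 2012 → May 25 2012.

Mar 25 2012, Apr 25 2012, May 25 2012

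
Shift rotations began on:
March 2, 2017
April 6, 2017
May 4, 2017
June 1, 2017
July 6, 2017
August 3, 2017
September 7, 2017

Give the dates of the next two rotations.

These are Thursdays at 28- or 35-day spacing (35, 28, 28, 35, 28, 35).
The pattern: 1st Thursday of the month.
1st Thursday of October 2017: October 5, 2017.
1st Thursday of November 2017: November 2, 2017.

October 5, 2017; November 2, 2017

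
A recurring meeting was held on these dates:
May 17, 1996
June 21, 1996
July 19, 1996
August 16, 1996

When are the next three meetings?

Gaps: 35, 28, 28 days — a mix of 28 and 35. Every date is a Friday.
Each is the 3rd Friday of its month.
3rd Friday of September 1996: September 20, 1996.
October 1996 — 3rd Friday is October 18, 1996.
November 1996 — 3rd Friday is November 15, 1996.

September 20, 1996; October 18, 1996; November 15, 1996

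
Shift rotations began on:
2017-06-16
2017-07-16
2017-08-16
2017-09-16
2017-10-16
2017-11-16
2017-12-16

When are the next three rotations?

2018-01-16, 2018-02-16, 2018-03-16

The day-of-month is always 16 (30, 31, 31, 30, 31, 30 days between events).
So this recurs on the 16th of each month.
Next: January 2018 → 2018-01-16.
Next: February 2018 → 2018-02-16.
March 2018: 2018-03-16.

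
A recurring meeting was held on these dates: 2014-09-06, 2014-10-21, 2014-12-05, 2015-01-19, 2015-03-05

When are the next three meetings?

Every event comes 45 days after the last (45, 45, 45, 45).
2015-03-05 + 45 days = 2015-04-19.
2015-04-19 + 45 days = 2015-06-03.
2015-06-03 + 45 days = 2015-07-18.

2015-04-19, 2015-06-03, 2015-07-18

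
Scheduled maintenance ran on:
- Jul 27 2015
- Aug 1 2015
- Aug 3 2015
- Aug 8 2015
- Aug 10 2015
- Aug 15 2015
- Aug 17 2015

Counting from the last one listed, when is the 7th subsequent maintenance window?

Every event lands on a Monday or Saturday (gaps cycle 5, 2, 5, 2, 5, 2).
So the schedule is: every Monday and Saturday.
The following Saturday is Aug 22 2015.
The following Monday is Aug 24 2015.
Next Saturday: Aug 29 2015.
Next Monday: Aug 31 2015.
Next Saturday: Sep 5 2015.
The following Monday is Sep 7 2015.
Next Saturday: Sep 12 2015.

Sep 12 2015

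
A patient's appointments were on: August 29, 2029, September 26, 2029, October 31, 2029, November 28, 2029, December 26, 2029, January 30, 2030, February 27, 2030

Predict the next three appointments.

March 27, 2030; April 24, 2030; May 29, 2030

All Wednesdays; the gaps (28, 35, 28, 28, 35, 28) vary with month length.
This is the last Wednesday of each month.
March 2030 ends with Wednesday March 27, 2030.
April 2030 ends with Wednesday April 24, 2030.
May 2030 ends with Wednesday May 29, 2030.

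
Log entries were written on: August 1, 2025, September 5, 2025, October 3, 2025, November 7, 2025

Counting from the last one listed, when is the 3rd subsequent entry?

February 6, 2026

These are Fridays at 28- or 35-day spacing (35, 28, 35).
The pattern: 1st Friday of the month.
December 2025 — 1st Friday is December 5, 2025.
January 2026 — 1st Friday is January 2, 2026.
1st Friday of February 2026: February 6, 2026.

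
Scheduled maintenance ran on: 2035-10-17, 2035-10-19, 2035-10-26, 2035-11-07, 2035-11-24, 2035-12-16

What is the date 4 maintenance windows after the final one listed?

2036-05-02

The spacing grows by 5 each time: 2, 7, 12, 17, 22 days.
Next gap: 27 days. 2035-12-16 + 27 days = 2036-01-12.
Next gap: 32 days. 2036-01-12 + 32 days = 2036-02-13.
Next gap: 37 days. 2036-02-13 + 37 days = 2036-03-21.
Next gap: 42 days. 2036-03-21 + 42 days = 2036-05-02.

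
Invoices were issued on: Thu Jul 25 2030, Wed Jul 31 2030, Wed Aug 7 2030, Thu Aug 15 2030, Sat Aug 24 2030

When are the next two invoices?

Tue Sep 3 2030, Sat Sep 14 2030

Intervals are 6, 7, 8, 9 days — an arithmetic progression with common difference 1.
Next gap: 10 days. Sat Aug 24 2030 + 10 days = Tue Sep 3 2030.
Next gap: 11 days. Tue Sep 3 2030 + 11 days = Sat Sep 14 2030.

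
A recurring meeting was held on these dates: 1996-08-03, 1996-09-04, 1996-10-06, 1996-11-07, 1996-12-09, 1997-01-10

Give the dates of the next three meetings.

The spacing is 32, 32, 32, 32, 32 days — always 32 days.
1997-01-10 + 32 days = 1997-02-11.
1997-02-11 + 32 days = 1997-03-15.
1997-03-15 + 32 days = 1997-04-16.

1997-02-11, 1997-03-15, 1997-04-16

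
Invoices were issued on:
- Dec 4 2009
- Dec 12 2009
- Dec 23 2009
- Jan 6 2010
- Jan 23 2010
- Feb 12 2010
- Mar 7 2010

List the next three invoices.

Apr 2 2010, May 1 2010, Jun 2 2010

Gaps: 8, 11, 14, 17, 20, 23 days — each gap is 3 larger than the previous one.
Next gap: 26 days. Mar 7 2010 + 26 days = Apr 2 2010.
Next gap: 29 days. Apr 2 2010 + 29 days = May 1 2010.
Next gap: 32 days. May 1 2010 + 32 days = Jun 2 2010.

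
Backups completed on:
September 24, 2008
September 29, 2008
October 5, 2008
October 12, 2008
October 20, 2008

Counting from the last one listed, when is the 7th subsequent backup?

The spacing grows by 1 each time: 5, 6, 7, 8 days.
Next gap: 9 days. October 20, 2008 + 9 days = October 29, 2008.
Next gap: 10 days. October 29, 2008 + 10 days = November 8, 2008.
Next gap: 11 days. November 8, 2008 + 11 days = November 19, 2008.
Next gap: 12 days. November 19, 2008 + 12 days = December 1, 2008.
Next gap: 13 days. December 1, 2008 + 13 days = December 14, 2008.
Next gap: 14 days. December 14, 2008 + 14 days = December 28, 2008.
Next gap: 15 days. December 28, 2008 + 15 days = January 12, 2009.

January 12, 2009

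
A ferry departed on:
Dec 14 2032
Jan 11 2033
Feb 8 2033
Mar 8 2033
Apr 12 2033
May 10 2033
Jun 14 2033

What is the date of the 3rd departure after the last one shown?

Sep 13 2033

All dates are Tuesdays, 28, 28, 28, 35, 28, 35 days apart.
Specifically, the 2nd Tuesday of each month.
July 2033 — 2nd Tuesday is Jul 12 2033.
2nd Tuesday of August 2033: Aug 9 2033.
September 2033 — 2nd Tuesday is Sep 13 2033.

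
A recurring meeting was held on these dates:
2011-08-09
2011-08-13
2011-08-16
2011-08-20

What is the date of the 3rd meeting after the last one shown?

The gap pattern 4, 3, 4 repeats every 2 events.
These are the Tuesdays and Saturdays of each week.
The following Tuesday is 2011-08-23.
The following Saturday is 2011-08-27.
Next Tuesday: 2011-08-30.

2011-08-30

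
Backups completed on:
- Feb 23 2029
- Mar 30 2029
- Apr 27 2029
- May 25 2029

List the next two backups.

Jun 29 2029, Jul 27 2029

Every date is a Friday; gaps 35, 28, 28 days.
Each is the last Friday of its month (at least one falls on the 29th or later, ruling out '4th Friday').
Last Friday of June 2029: Jun 29 2029.
July 2029 ends with Friday Jul 27 2029.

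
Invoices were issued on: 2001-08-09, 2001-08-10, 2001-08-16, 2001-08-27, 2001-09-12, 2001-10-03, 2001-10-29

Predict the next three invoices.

2001-11-29, 2002-01-04, 2002-02-14

The spacing grows by 5 each time: 1, 6, 11, 16, 21, 26 days.
Next gap: 31 days. 2001-10-29 + 31 days = 2001-11-29.
Next gap: 36 days. 2001-11-29 + 36 days = 2002-01-04.
Next gap: 41 days. 2002-01-04 + 41 days = 2002-02-14.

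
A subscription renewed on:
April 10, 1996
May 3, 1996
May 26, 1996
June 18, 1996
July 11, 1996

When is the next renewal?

August 3, 1996

Every event comes 23 days after the last (23, 23, 23, 23).
July 11, 1996 + 23 days = August 3, 1996.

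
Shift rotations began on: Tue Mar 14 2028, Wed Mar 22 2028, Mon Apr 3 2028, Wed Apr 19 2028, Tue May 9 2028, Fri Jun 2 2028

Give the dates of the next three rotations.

Fri Jun 30 2028, Tue Aug 1 2028, Wed Sep 6 2028

Gaps: 8, 12, 16, 20, 24 days — each gap is 4 larger than the previous one.
Next gap: 28 days. Fri Jun 2 2028 + 28 days = Fri Jun 30 2028.
Next gap: 32 days. Fri Jun 30 2028 + 32 days = Tue Aug 1 2028.
Next gap: 36 days. Tue Aug 1 2028 + 36 days = Wed Sep 6 2028.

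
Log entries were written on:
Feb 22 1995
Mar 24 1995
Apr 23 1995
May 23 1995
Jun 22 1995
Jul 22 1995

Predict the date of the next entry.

Aug 21 1995

The spacing is 30, 30, 30, 30, 30 days — always 30 days.
Jul 22 1995 + 30 days = Aug 21 1995.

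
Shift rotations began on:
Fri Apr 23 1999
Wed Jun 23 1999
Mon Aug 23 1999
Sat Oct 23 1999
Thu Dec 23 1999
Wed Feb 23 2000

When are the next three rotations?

Sun Apr 23 2000, Fri Jun 23 2000, Wed Aug 23 2000

Gaps: 61, 61, 61, 61, 62 days — not constant. Every event is on the 23rd of the month.
Pattern: the 23rd of every 2 months.
April 2000: Sun Apr 23 2000.
June 2000: Fri Jun 23 2000.
August 2000: Wed Aug 23 2000.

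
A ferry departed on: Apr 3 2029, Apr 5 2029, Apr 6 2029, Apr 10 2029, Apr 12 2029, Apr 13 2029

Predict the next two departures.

Apr 17 2029, Apr 19 2029

Gaps: 2, 1, 4, 2, 1 days — not constant, but cyclic with period 3.
The events fall on every Tuesday, Thursday and Friday.
Next Tuesday: Apr 17 2029.
The following Thursday is Apr 19 2029.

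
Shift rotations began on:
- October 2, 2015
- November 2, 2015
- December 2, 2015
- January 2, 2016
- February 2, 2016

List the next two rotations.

Gaps: 31, 30, 31, 31 days — not constant. Every event is on the 2nd of the month.
Pattern: the 2nd of each month.
Next: March 2016 → March 2, 2016.
Next: April 2016 → April 2, 2016.

March 2, 2016; April 2, 2016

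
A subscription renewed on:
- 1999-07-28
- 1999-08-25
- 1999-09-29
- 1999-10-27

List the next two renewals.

These are Wednesdays with 28, 35, 28-day gaps.
Each is the final Wednesday of its month — 1999-09-29 is past the 28th, so '4th Wednesday' doesn't fit.
Last Wednesday of November 1999: 1999-11-24.
Last Wednesday of December 1999: 1999-12-29.

1999-11-24, 1999-12-29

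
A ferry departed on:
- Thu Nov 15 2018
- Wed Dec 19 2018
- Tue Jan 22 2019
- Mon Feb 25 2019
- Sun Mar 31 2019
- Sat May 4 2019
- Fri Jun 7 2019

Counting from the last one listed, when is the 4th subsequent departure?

Gaps between consecutive events: 34, 34, 34, 34, 34, 34 days — a constant 34-day interval.
Fri Jun 7 2019 + 34 days = Thu Jul 11 2019.
Thu Jul 11 2019 + 34 days = Wed Aug 14 2019.
Wed Aug 14 2019 + 34 days = Tue Sep 17 2019.
Tue Sep 17 2019 + 34 days = Mon Oct 21 2019.

Mon Oct 21 2019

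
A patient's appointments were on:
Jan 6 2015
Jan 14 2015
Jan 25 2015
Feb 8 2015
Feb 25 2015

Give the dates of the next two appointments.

Mar 17 2015, Apr 9 2015

Gaps: 8, 11, 14, 17 days — each gap is 3 larger than the previous one.
Next gap: 20 days. Feb 25 2015 + 20 days = Mar 17 2015.
Next gap: 23 days. Mar 17 2015 + 23 days = Apr 9 2015.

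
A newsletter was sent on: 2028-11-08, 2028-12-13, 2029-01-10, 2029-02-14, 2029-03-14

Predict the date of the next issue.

2029-04-11

Gaps: 35, 28, 35, 28 days — a mix of 28 and 35. Every date is a Wednesday.
Each is the 2nd Wednesday of its month.
2nd Wednesday of April 2029: 2029-04-11.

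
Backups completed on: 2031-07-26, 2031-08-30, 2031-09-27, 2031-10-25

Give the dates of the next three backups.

2031-11-29, 2031-12-27, 2032-01-31

All Saturdays; the gaps (35, 28, 28) vary with month length.
This is the last Saturday of each month.
November 2031 ends with Saturday 2031-11-29.
Last Saturday of December 2031: 2031-12-27.
January 2032 ends with Saturday 2032-01-31.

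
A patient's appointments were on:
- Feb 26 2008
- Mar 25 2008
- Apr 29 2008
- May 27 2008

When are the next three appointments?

Jun 24 2008, Jul 29 2008, Aug 26 2008

All Tuesdays; the gaps (28, 35, 28) vary with month length.
This is the last Tuesday of each month.
Last Tuesday of June 2008: Jun 24 2008.
July 2008 ends with Tuesday Jul 29 2008.
Last Tuesday of August 2008: Aug 26 2008.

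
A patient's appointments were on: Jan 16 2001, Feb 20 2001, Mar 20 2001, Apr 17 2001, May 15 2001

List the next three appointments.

Jun 19 2001, Jul 17 2001, Aug 21 2001

All dates are Tuesdays, 35, 28, 28, 28 days apart.
Specifically, the 3rd Tuesday of each month.
3rd Tuesday of June 2001: Jun 19 2001.
July 2001 — 3rd Tuesday is Jul 17 2001.
August 2001 — 3rd Tuesday is Aug 21 2001.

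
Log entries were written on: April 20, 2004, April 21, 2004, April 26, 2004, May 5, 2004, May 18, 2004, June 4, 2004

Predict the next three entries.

The spacing grows by 4 each time: 1, 5, 9, 13, 17 days.
Next gap: 21 days. June 4, 2004 + 21 days = June 25, 2004.
Next gap: 25 days. June 25, 2004 + 25 days = July 20, 2004.
Next gap: 29 days. July 20, 2004 + 29 days = August 18, 2004.

June 25, 2004; July 20, 2004; August 18, 2004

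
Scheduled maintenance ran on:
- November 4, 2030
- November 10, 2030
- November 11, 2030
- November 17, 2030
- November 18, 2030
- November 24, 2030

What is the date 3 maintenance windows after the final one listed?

December 2, 2030

The gap pattern 6, 1, 6, 1, 6 repeats every 2 events.
These are the Mondays and Sundays of each week.
The following Monday is November 25, 2030.
Next Sunday: December 1, 2030.
The following Monday is December 2, 2030.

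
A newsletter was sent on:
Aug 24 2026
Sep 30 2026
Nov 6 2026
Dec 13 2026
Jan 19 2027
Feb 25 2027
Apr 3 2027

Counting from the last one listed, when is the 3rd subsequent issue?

Every event comes 37 days after the last (37, 37, 37, 37, 37, 37).
Apr 3 2027 + 37 days = May 10 2027.
May 10 2027 + 37 days = Jun 16 2027.
Jun 16 2027 + 37 days = Jul 23 2027.

Jul 23 2027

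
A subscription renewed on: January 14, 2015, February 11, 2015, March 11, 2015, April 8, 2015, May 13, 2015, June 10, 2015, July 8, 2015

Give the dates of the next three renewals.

All dates are Wednesdays, 28, 28, 28, 35, 28, 28 days apart.
Specifically, the 2nd Wednesday of each month.
August 2015 — 2nd Wednesday is August 12, 2015.
2nd Wednesday of September 2015: September 9, 2015.
October 2015 — 2nd Wednesday is October 14, 2015.

August 12, 2015; September 9, 2015; October 14, 2015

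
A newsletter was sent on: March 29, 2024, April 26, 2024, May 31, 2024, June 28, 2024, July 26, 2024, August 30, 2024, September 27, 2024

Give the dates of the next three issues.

October 25, 2024; November 29, 2024; December 27, 2024

All Fridays; the gaps (28, 35, 28, 28, 35, 28) vary with month length.
This is the last Friday of each month.
October 2024 ends with Friday October 25, 2024.
November 2024 ends with Friday November 29, 2024.
Last Friday of December 2024: December 27, 2024.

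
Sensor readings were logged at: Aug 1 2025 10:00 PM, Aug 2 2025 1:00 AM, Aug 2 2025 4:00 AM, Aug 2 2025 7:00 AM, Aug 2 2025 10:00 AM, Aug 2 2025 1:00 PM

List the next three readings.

Aug 2 2025 4:00 PM, Aug 2 2025 7:00 PM, Aug 2 2025 10:00 PM

Gaps: 3, 3, 3, 3, 3 hours — each event is 3 hours after the previous one.
Aug 2 2025 1:00 PM + 3 h = Aug 2 2025 4:00 PM.
Aug 2 2025 4:00 PM + 3 h = Aug 2 2025 7:00 PM.
Aug 2 2025 7:00 PM + 3 h = Aug 2 2025 10:00 PM.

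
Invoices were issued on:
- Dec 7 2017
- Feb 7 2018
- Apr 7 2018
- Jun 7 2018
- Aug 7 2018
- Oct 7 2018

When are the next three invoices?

Dec 7 2018, Feb 7 2019, Apr 7 2019

Each date is the 7th; the gaps (62, 59, 61, 61, 61) track the month lengths.
The rule is the 7th of every 2 months.
Next: December 2018 → Dec 7 2018.
Next: February 2019 → Feb 7 2019.
April 2019: Apr 7 2019.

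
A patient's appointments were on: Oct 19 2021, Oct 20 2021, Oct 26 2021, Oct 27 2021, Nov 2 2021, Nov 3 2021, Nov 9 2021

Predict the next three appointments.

Nov 10 2021, Nov 16 2021, Nov 17 2021

The gap pattern 1, 6, 1, 6, 1, 6 repeats every 2 events.
These are the Tuesdays and Wednesdays of each week.
Next Wednesday: Nov 10 2021.
The following Tuesday is Nov 16 2021.
Next Wednesday: Nov 17 2021.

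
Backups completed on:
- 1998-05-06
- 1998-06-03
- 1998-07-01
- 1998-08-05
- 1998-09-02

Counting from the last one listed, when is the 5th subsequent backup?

1999-02-03

Gaps: 28, 28, 35, 28 days — a mix of 28 and 35. Every date is a Wednesday.
Each is the 1st Wednesday of its month.
October 1998 — 1st Wednesday is 1998-10-07.
November 1998 — 1st Wednesday is 1998-11-04.
December 1998 — 1st Wednesday is 1998-12-02.
January 1999 — 1st Wednesday is 1999-01-06.
1st Wednesday of February 1999: 1999-02-03.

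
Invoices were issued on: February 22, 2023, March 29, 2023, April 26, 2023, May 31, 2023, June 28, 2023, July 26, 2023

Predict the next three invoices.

Every date is a Wednesday; gaps 35, 28, 35, 28, 28 days.
Each is the last Wednesday of its month (at least one falls on the 29th or later, ruling out '4th Wednesday').
Last Wednesday of August 2023: August 30, 2023.
Last Wednesday of September 2023: September 27, 2023.
October 2023 ends with Wednesday October 25, 2023.

August 30, 2023; September 27, 2023; October 25, 2023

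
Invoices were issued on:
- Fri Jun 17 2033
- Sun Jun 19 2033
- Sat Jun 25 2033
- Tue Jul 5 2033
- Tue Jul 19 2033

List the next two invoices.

Sat Aug 6 2033, Sun Aug 28 2033

Gaps: 2, 6, 10, 14 days — each gap is 4 larger than the previous one.
Next gap: 18 days. Tue Jul 19 2033 + 18 days = Sat Aug 6 2033.
Next gap: 22 days. Sat Aug 6 2033 + 22 days = Sun Aug 28 2033.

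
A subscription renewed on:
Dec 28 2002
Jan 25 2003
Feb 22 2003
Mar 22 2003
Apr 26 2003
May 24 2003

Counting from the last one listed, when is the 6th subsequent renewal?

Nov 22 2003

All dates are Saturdays, 28, 28, 28, 35, 28 days apart.
Specifically, the 4th Saturday of each month.
June 2003 — 4th Saturday is Jun 28 2003.
4th Saturday of July 2003: Jul 26 2003.
August 2003 — 4th Saturday is Aug 23 2003.
4th Saturday of September 2003: Sep 27 2003.
4th Saturday of October 2003: Oct 25 2003.
November 2003 — 4th Saturday is Nov 22 2003.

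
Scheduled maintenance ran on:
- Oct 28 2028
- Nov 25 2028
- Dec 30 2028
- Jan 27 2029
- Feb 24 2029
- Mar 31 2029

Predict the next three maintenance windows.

Apr 28 2029, May 26 2029, Jun 30 2029

Every date is a Saturday; gaps 28, 35, 28, 28, 35 days.
Each is the last Saturday of its month (at least one falls on the 29th or later, ruling out '4th Saturday').
Last Saturday of April 2029: Apr 28 2029.
Last Saturday of May 2029: May 26 2029.
Last Saturday of June 2029: Jun 30 2029.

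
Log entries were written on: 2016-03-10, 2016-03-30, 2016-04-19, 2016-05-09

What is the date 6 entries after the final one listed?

2016-09-06

The spacing is 20, 20, 20 days — always 20 days.
2016-05-09 + 20 days = 2016-05-29.
2016-05-29 + 20 days = 2016-06-18.
2016-06-18 + 20 days = 2016-07-08.
2016-07-08 + 20 days = 2016-07-28.
2016-07-28 + 20 days = 2016-08-17.
2016-08-17 + 20 days = 2016-09-06.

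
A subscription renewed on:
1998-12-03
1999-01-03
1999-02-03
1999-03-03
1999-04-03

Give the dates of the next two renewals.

1999-05-03, 1999-06-03

Each date is the 3rd; the gaps (31, 31, 28, 31) track the month lengths.
The rule is the 3rd of each month.
Next: May 1999 → 1999-05-03.
June 1999: 1999-06-03.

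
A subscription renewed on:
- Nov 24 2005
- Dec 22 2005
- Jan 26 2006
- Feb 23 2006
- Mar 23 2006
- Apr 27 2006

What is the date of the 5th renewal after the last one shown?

Sep 28 2006

All dates are Thursdays, 28, 35, 28, 28, 35 days apart.
Specifically, the 4th Thursday of each month.
May 2006 — 4th Thursday is May 25 2006.
June 2006 — 4th Thursday is Jun 22 2006.
July 2006 — 4th Thursday is Jul 27 2006.
August 2006 — 4th Thursday is Aug 24 2006.
4th Thursday of September 2006: Sep 28 2006.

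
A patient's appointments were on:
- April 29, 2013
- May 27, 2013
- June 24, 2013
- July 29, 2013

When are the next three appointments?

August 26, 2013; September 30, 2013; October 28, 2013

These are Mondays with 28, 28, 35-day gaps.
Each is the final Monday of its month — April 29, 2013 is past the 28th, so '4th Monday' doesn't fit.
August 2013 ends with Monday August 26, 2013.
Last Monday of September 2013: September 30, 2013.
Last Monday of October 2013: October 28, 2013.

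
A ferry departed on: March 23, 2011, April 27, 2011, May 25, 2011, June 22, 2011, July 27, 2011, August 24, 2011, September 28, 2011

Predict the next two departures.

All dates are Wednesdays, 35, 28, 28, 35, 28, 35 days apart.
Specifically, the 4th Wednesday of each month.
4th Wednesday of October 2011: October 26, 2011.
4th Wednesday of November 2011: November 23, 2011.

October 26, 2011; November 23, 2011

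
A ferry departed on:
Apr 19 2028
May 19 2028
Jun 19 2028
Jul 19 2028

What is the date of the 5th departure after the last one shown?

Dec 19 2028

Gaps: 30, 31, 30 days — not constant. Every event is on the 19th of the month.
Pattern: the 19th of each month.
Next: August 2028 → Aug 19 2028.
Next: September 2028 → Sep 19 2028.
Next: October 2028 → Oct 19 2028.
Next: November 2028 → Nov 19 2028.
December 2028: Dec 19 2028.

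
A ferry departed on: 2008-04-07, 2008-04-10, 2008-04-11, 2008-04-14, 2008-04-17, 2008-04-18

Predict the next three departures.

The gap pattern 3, 1, 3, 3, 1 repeats every 3 events.
These are the Mondays, Thursdays and Fridays of each week.
The following Monday is 2008-04-21.
The following Thursday is 2008-04-24.
Next Friday: 2008-04-25.

2008-04-21, 2008-04-24, 2008-04-25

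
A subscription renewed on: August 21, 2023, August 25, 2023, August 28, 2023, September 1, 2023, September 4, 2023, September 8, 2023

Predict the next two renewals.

Gaps: 4, 3, 4, 3, 4 days — not constant, but cyclic with period 2.
The events fall on every Monday and Friday.
The following Monday is September 11, 2023.
The following Friday is September 15, 2023.

September 11, 2023; September 15, 2023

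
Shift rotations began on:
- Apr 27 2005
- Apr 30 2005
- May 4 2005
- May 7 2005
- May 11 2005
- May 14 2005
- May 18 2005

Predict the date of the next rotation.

The gap pattern 3, 4, 3, 4, 3, 4 repeats every 2 events.
These are the Wednesdays and Saturdays of each week.
The following Saturday is May 21 2005.

May 21 2005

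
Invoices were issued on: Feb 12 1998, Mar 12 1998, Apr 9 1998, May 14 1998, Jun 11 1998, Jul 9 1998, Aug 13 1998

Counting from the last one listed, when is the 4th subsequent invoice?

These are Thursdays at 28- or 35-day spacing (28, 28, 35, 28, 28, 35).
The pattern: 2nd Thursday of the month.
2nd Thursday of September 1998: Sep 10 1998.
2nd Thursday of October 1998: Oct 8 1998.
2nd Thursday of November 1998: Nov 12 1998.
December 1998 — 2nd Thursday is Dec 10 1998.

Dec 10 1998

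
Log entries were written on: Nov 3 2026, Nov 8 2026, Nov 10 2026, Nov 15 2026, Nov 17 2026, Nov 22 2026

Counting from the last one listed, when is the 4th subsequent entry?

Gaps: 5, 2, 5, 2, 5 days — not constant, but cyclic with period 2.
The events fall on every Tuesday and Sunday.
The following Tuesday is Nov 24 2026.
The following Sunday is Nov 29 2026.
The following Tuesday is Dec 1 2026.
Next Sunday: Dec 6 2026.

Dec 6 2026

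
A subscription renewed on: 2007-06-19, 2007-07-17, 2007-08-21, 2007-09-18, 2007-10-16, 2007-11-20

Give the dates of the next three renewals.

2007-12-18, 2008-01-15, 2008-02-19

These are Tuesdays at 28- or 35-day spacing (28, 35, 28, 28, 35).
The pattern: 3rd Tuesday of the month.
3rd Tuesday of December 2007: 2007-12-18.
January 2008 — 3rd Tuesday is 2008-01-15.
3rd Tuesday of February 2008: 2008-02-19.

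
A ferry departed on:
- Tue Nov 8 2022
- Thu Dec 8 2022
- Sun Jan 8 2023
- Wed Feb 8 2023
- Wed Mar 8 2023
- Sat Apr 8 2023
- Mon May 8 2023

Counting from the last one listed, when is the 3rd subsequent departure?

Each date is the 8th; the gaps (30, 31, 31, 28, 31, 30) track the month lengths.
The rule is the 8th of each month.
June 2023: Thu Jun 8 2023.
Next: July 2023 → Sat Jul 8 2023.
Next: August 2023 → Tue Aug 8 2023.

Tue Aug 8 2023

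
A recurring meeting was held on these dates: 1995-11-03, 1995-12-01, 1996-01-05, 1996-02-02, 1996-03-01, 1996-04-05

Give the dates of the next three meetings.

1996-05-03, 1996-06-07, 1996-07-05

These are Fridays at 28- or 35-day spacing (28, 35, 28, 28, 35).
The pattern: 1st Friday of the month.
1st Friday of May 1996: 1996-05-03.
June 1996 — 1st Friday is 1996-06-07.
1st Friday of July 1996: 1996-07-05.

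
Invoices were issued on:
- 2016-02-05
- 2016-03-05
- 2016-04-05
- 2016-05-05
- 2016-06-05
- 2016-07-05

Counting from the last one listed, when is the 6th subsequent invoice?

Gaps: 29, 31, 30, 31, 30 days — not constant. Every event is on the 5th of the month.
Pattern: the 5th of each month.
August 2016: 2016-08-05.
September 2016: 2016-09-05.
Next: October 2016 → 2016-10-05.
Next: November 2016 → 2016-11-05.
December 2016: 2016-12-05.
January 2017: 2017-01-05.

2017-01-05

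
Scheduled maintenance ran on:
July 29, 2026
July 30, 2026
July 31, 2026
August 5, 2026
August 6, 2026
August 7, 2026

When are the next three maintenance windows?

Every event lands on a Wednesday or Thursday or Friday (gaps cycle 1, 1, 5, 1, 1).
So the schedule is: every Wednesday, Thursday and Friday.
The following Wednesday is August 12, 2026.
Next Thursday: August 13, 2026.
The following Friday is August 14, 2026.

August 12, 2026; August 13, 2026; August 14, 2026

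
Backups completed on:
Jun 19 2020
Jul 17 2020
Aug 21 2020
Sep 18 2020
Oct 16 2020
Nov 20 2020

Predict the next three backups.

These are Fridays at 28- or 35-day spacing (28, 35, 28, 28, 35).
The pattern: 3rd Friday of the month.
December 2020 — 3rd Friday is Dec 18 2020.
3rd Friday of January 2021: Jan 15 2021.
3rd Friday of February 2021: Feb 19 2021.

Dec 18 2020, Jan 15 2021, Feb 19 2021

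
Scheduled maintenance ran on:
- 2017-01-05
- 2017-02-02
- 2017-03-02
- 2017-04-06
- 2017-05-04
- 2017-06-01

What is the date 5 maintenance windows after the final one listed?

These are Thursdays at 28- or 35-day spacing (28, 28, 35, 28, 28).
The pattern: 1st Thursday of the month.
1st Thursday of July 2017: 2017-07-06.
1st Thursday of August 2017: 2017-08-03.
1st Thursday of September 2017: 2017-09-07.
October 2017 — 1st Thursday is 2017-10-05.
1st Thursday of November 2017: 2017-11-02.

2017-11-02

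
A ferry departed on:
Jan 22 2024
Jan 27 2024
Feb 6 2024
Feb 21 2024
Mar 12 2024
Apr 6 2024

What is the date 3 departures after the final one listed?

Jul 20 2024

The spacing grows by 5 each time: 5, 10, 15, 20, 25 days.
Next gap: 30 days. Apr 6 2024 + 30 days = May 6 2024.
Next gap: 35 days. May 6 2024 + 35 days = Jun 10 2024.
Next gap: 40 days. Jun 10 2024 + 40 days = Jul 20 2024.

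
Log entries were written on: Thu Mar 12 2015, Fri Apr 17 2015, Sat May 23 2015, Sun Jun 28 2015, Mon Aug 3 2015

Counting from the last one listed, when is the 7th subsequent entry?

Mon Apr 11 2016

The spacing is 36, 36, 36, 36 days — always 36 days.
Mon Aug 3 2015 + 36 days = Tue Sep 8 2015.
Tue Sep 8 2015 + 36 days = Wed Oct 14 2015.
Wed Oct 14 2015 + 36 days = Thu Nov 19 2015.
Thu Nov 19 2015 + 36 days = Fri Dec 25 2015.
Fri Dec 25 2015 + 36 days = Sat Jan 30 2016.
Sat Jan 30 2016 + 36 days = Sun Mar 6 2016.
Sun Mar 6 2016 + 36 days = Mon Apr 11 2016.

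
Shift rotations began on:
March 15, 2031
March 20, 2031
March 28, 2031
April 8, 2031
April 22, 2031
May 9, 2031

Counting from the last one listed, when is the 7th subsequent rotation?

Gaps: 5, 8, 11, 14, 17 days — each gap is 3 larger than the previous one.
Next gap: 20 days. May 9, 2031 + 20 days = May 29, 2031.
Next gap: 23 days. May 29, 2031 + 23 days = June 21, 2031.
Next gap: 26 days. June 21, 2031 + 26 days = July 17, 2031.
Next gap: 29 days. July 17, 2031 + 29 days = August 15, 2031.
Next gap: 32 days. August 15, 2031 + 32 days = September 16, 2031.
Next gap: 35 days. September 16, 2031 + 35 days = October 21, 2031.
Next gap: 38 days. October 21, 2031 + 38 days = November 28, 2031.

November 28, 2031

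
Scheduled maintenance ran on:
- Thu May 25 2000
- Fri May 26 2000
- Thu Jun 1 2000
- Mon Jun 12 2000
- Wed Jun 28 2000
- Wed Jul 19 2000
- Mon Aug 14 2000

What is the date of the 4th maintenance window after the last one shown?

Mon Jan 15 2001

Gaps: 1, 6, 11, 16, 21, 26 days — each gap is 5 larger than the previous one.
Next gap: 31 days. Mon Aug 14 2000 + 31 days = Thu Sep 14 2000.
Next gap: 36 days. Thu Sep 14 2000 + 36 days = Fri Oct 20 2000.
Next gap: 41 days. Fri Oct 20 2000 + 41 days = Thu Nov 30 2000.
Next gap: 46 days. Thu Nov 30 2000 + 46 days = Mon Jan 15 2001.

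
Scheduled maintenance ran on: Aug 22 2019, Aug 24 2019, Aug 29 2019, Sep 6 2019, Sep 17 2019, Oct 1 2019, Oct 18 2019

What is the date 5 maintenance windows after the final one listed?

Intervals are 2, 5, 8, 11, 14, 17 days — an arithmetic progression with common difference 3.
Next gap: 20 days. Oct 18 2019 + 20 days = Nov 7 2019.
Next gap: 23 days. Nov 7 2019 + 23 days = Nov 30 2019.
Next gap: 26 days. Nov 30 2019 + 26 days = Dec 26 2019.
Next gap: 29 days. Dec 26 2019 + 29 days = Jan 24 2020.
Next gap: 32 days. Jan 24 2020 + 32 days = Feb 25 2020.

Feb 25 2020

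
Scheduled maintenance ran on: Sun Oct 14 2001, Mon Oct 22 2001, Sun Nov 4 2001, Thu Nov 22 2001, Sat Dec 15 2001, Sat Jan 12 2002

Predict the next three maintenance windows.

The spacing grows by 5 each time: 8, 13, 18, 23, 28 days.
Next gap: 33 days. Sat Jan 12 2002 + 33 days = Thu Feb 14 2002.
Next gap: 38 days. Thu Feb 14 2002 + 38 days = Sun Mar 24 2002.
Next gap: 43 days. Sun Mar 24 2002 + 43 days = Mon May 6 2002.

Thu Feb 14 2002, Sun Mar 24 2002, Mon May 6 2002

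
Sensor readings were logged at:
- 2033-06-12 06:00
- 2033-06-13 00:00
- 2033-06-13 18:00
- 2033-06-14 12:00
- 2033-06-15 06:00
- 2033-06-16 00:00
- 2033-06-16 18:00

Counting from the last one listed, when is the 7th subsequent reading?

Spacing: 18, 18, 18, 18, 18, 18 h — constant 18 h.
2033-06-16 18:00 + 18 h = 2033-06-17 12:00.
2033-06-17 12:00 + 18 h = 2033-06-18 06:00.
2033-06-18 06:00 + 18 h = 2033-06-19 00:00.
2033-06-19 00:00 + 18 h = 2033-06-19 18:00.
2033-06-19 18:00 + 18 h = 2033-06-20 12:00.
2033-06-20 12:00 + 18 h = 2033-06-21 06:00.
2033-06-21 06:00 + 18 h = 2033-06-22 00:00.

2033-06-22 00:00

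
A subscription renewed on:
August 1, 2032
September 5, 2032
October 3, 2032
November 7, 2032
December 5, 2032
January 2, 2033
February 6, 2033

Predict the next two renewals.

March 6, 2033; April 3, 2033

These are Sundays at 28- or 35-day spacing (35, 28, 35, 28, 28, 35).
The pattern: 1st Sunday of the month.
1st Sunday of March 2033: March 6, 2033.
April 2033 — 1st Sunday is April 3, 2033.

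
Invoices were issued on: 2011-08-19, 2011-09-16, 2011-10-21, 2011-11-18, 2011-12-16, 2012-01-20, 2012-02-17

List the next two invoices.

All dates are Fridays, 28, 35, 28, 28, 35, 28 days apart.
Specifically, the 3rd Friday of each month.
3rd Friday of March 2012: 2012-03-16.
April 2012 — 3rd Friday is 2012-04-20.

2012-03-16, 2012-04-20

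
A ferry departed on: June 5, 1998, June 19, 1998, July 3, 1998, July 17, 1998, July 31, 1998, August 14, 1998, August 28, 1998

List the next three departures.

September 11, 1998; September 25, 1998; October 9, 1998

Gaps between consecutive events: 14, 14, 14, 14, 14, 14 days — a constant 14-day interval.
August 28, 1998 + 14 days = September 11, 1998.
September 11, 1998 + 14 days = September 25, 1998.
September 25, 1998 + 14 days = October 9, 1998.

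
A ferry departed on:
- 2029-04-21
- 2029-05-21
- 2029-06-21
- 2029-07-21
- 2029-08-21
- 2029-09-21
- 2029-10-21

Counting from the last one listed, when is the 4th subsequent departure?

2030-02-21

Each date is the 21st; the gaps (30, 31, 30, 31, 31, 30) track the month lengths.
The rule is the 21st of each month.
Next: November 2029 → 2029-11-21.
December 2029: 2029-12-21.
Next: January 2030 → 2030-01-21.
Next: February 2030 → 2030-02-21.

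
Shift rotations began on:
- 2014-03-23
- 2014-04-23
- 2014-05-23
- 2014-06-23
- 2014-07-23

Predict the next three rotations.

2014-08-23, 2014-09-23, 2014-10-23

Each date is the 23rd; the gaps (31, 30, 31, 30) track the month lengths.
The rule is the 23rd of each month.
August 2014: 2014-08-23.
Next: September 2014 → 2014-09-23.
October 2014: 2014-10-23.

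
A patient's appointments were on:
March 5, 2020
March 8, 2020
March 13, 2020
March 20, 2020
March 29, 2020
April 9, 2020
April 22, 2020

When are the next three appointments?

The spacing grows by 2 each time: 3, 5, 7, 9, 11, 13 days.
Next gap: 15 days. April 22, 2020 + 15 days = May 7, 2020.
Next gap: 17 days. May 7, 2020 + 17 days = May 24, 2020.
Next gap: 19 days. May 24, 2020 + 19 days = June 12, 2020.

May 7, 2020; May 24, 2020; June 12, 2020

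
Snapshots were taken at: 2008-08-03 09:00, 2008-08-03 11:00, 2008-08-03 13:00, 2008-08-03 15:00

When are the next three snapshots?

Gaps: 2, 2, 2 hours — each event is 2 hours after the previous one.
2008-08-03 15:00 + 2 h = 2008-08-03 17:00.
2008-08-03 17:00 + 2 h = 2008-08-03 19:00.
2008-08-03 19:00 + 2 h = 2008-08-03 21:00.

2008-08-03 17:00, 2008-08-03 19:00, 2008-08-03 21:00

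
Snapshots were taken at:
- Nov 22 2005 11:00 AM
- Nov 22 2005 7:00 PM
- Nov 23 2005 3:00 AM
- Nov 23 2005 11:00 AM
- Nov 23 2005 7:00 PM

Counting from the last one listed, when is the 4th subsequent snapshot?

Nov 25 2005 3:00 AM

Spacing: 8, 8, 8, 8 h — constant 8 h.
Nov 23 2005 7:00 PM + 8 h = Nov 24 2005 3:00 AM.
Nov 24 2005 3:00 AM + 8 h = Nov 24 2005 11:00 AM.
Nov 24 2005 11:00 AM + 8 h = Nov 24 2005 7:00 PM.
Nov 24 2005 7:00 PM + 8 h = Nov 25 2005 3:00 AM.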